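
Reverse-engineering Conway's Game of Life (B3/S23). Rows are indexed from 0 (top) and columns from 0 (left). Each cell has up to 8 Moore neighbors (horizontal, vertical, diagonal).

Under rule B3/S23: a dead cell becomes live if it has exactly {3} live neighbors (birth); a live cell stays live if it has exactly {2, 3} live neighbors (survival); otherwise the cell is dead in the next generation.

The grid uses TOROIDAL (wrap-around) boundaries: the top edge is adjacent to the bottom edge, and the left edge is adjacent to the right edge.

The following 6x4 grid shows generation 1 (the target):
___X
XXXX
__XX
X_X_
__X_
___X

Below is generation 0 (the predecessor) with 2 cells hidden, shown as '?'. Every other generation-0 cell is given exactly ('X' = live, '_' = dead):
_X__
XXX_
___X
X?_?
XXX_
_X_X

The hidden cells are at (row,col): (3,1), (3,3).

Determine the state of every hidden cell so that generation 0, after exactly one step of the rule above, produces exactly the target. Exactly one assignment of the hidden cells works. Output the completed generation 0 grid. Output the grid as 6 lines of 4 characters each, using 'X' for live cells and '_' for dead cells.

Hidden generation-0 cells (in order): (3,1), (3,3).
A hidden cell only influences target cells in its own 3x3 neighborhood. Try each of the 2^2 = 4 assignments, step the completed generation 0 forward once under B3/S23, and compare with the target:
  (3,1)=_ (3,3)=_ -> step reproduces the target at every cell -> ACCEPT
  (3,1)=_ (3,3)=X -> step gives (2,2)='_' but target has 'X' -> reject
  (3,1)=X (3,3)=_ -> step gives (2,2)='_' but target has 'X' -> reject
  (3,1)=X (3,3)=X -> step gives (2,2)='_' but target has 'X' -> reject
Unique solution: (3,1)=dead, (3,3)=dead.
Check: live-neighbor counts of every cell in the completed generation 0:
5453
3333
4433
3434
4434
5452
Applying B3/S23 to generation 0 with these counts gives:
___X
XXXX
__XX
X_X_
__X_
___X
which matches the target exactly.

Answer: _X__
XXX_
___X
X___
XXX_
_X_X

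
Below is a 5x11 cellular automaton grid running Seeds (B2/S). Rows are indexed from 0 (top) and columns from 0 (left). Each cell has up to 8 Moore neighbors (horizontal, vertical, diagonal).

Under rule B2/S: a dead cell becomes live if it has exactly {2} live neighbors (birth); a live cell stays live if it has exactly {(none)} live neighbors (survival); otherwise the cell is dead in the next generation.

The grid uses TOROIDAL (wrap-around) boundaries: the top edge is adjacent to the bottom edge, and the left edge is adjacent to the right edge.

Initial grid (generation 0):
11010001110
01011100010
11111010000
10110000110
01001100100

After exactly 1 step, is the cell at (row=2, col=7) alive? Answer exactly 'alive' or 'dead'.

Simulating step by step:
Generation 0 (given above): 26 live cells
Generation 1: 3 live cells
00000000000
00000000000
00000001000
00000010000
00000010000

Cell (2,7) at generation 1: 1 -> alive

Answer: alive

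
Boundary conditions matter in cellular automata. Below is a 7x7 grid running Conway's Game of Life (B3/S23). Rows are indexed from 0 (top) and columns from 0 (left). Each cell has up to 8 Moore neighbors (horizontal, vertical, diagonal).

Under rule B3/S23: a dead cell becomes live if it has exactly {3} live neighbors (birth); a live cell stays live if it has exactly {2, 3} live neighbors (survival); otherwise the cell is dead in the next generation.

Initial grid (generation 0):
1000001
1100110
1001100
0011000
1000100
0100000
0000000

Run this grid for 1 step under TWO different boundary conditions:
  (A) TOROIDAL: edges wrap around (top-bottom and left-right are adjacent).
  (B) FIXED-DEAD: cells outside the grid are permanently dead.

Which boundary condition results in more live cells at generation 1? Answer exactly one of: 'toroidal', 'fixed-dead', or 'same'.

Under TOROIDAL boundary, generation 1:
1100011
0101110
1000011
0110000
0111000
0000000
1000000
Population = 17

Under FIXED-DEAD boundary, generation 1:
1100010
1101110
1000010
0110000
0111000
0000000
0000000
Population = 15

Comparison: toroidal=17, fixed-dead=15 -> toroidal

Answer: toroidal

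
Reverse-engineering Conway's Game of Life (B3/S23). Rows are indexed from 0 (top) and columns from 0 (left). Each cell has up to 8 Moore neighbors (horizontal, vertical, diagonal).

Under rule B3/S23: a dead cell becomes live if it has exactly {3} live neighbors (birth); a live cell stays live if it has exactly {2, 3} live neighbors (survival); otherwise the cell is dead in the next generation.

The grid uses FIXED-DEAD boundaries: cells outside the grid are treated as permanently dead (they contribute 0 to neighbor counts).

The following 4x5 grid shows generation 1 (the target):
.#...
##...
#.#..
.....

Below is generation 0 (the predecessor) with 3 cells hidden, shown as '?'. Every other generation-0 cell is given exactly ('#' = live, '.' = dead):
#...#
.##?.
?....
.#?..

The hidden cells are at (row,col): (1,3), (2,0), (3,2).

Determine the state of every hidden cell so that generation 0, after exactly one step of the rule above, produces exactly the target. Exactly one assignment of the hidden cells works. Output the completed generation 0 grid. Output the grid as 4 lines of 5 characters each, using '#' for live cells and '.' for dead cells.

Hidden generation-0 cells (in order): (1,3), (2,0), (3,2).
A hidden cell only influences target cells in its own 3x3 neighborhood. Try each of the 2^3 = 8 assignments, step the completed generation 0 forward once under B3/S23, and compare with the target:
  (1,3)=. (2,0)=. (3,2)=. -> step gives (1,0)='.' but target has '#' -> reject
  (1,3)=. (2,0)=. (3,2)=# -> step gives (1,0)='.' but target has '#' -> reject
  (1,3)=. (2,0)=# (3,2)=. -> step reproduces the target at every cell -> ACCEPT
  (1,3)=. (2,0)=# (3,2)=# -> step gives (2,2)='.' but target has '#' -> reject
  (1,3)=# (2,0)=. (3,2)=. -> step gives (0,2)='#' but target has '.' -> reject
  (1,3)=# (2,0)=. (3,2)=# -> step gives (0,2)='#' but target has '.' -> reject
  (1,3)=# (2,0)=# (3,2)=. -> step gives (0,2)='#' but target has '.' -> reject
  (1,3)=# (2,0)=# (3,2)=# -> step gives (0,2)='#' but target has '.' -> reject
Unique solution: (1,3)=dead, (2,0)=live, (3,2)=dead.
Check: live-neighbor counts of every cell in the completed generation 0:
13220
33121
24310
21100
Applying B3/S23 to generation 0 with these counts gives:
.#...
##...
#.#..
.....
which matches the target exactly.

Answer: #...#
.##..
#....
.#...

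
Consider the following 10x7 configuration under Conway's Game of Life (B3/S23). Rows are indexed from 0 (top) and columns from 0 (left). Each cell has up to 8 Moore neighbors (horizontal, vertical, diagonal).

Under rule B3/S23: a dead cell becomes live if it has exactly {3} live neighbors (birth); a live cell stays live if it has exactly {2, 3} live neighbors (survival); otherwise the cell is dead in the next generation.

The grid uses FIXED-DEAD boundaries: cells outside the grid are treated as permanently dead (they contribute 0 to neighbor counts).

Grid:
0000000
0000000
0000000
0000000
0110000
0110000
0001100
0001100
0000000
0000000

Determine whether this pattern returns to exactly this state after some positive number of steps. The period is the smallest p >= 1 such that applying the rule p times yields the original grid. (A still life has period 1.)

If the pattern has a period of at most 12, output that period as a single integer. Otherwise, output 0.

Simulating and comparing each generation to the original:
Gen 0 (original, given above): 8 live cells
Gen 1: 6 live cells, differs from original
Gen 2: 8 live cells, MATCHES original -> period = 2

Answer: 2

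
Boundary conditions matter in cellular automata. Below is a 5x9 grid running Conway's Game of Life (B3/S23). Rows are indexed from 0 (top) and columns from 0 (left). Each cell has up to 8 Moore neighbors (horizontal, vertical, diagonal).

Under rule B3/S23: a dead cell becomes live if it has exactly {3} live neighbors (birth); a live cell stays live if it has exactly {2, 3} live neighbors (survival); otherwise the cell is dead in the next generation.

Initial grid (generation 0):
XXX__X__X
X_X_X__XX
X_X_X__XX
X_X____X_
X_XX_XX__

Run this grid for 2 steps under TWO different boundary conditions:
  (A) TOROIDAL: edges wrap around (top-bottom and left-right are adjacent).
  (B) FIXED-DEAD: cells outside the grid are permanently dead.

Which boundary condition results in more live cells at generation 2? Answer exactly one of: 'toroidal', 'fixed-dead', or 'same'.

Under TOROIDAL boundary, generation 2:
_______X_
___XX_X__
__X____X_
_XX____XX
___X___XX
Population = 13

Under FIXED-DEAD boundary, generation 2:
__XXXXXX_
X_X_XXX__
X_X______
__X_XX_X_
_XXXXXXX_
Population = 24

Comparison: toroidal=13, fixed-dead=24 -> fixed-dead

Answer: fixed-dead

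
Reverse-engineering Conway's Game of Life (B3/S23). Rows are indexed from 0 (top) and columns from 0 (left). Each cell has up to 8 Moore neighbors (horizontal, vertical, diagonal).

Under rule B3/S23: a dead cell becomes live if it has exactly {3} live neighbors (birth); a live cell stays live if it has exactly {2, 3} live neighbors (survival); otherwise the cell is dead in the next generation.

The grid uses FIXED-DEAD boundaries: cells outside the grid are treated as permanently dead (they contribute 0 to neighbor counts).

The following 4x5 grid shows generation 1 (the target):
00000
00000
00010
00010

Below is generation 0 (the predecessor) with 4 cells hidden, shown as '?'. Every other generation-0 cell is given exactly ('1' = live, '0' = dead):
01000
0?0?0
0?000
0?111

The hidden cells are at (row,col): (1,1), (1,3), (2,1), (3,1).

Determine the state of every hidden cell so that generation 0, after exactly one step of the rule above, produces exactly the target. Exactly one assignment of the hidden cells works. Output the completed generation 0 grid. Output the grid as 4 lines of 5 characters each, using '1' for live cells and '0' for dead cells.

Hidden generation-0 cells (in order): (1,1), (1,3), (2,1), (3,1).
A hidden cell only influences target cells in its own 3x3 neighborhood. Try each of the 2^4 = 16 assignments, step the completed generation 0 forward once under B3/S23, and compare with the target:
  (1,1)=0 (1,3)=0 (2,1)=0 (3,1)=0 -> step reproduces the target at every cell -> ACCEPT
  (1,1)=0 (1,3)=0 (2,1)=0 (3,1)=1 -> step gives (2,2)='1' but target has '0' -> reject
  (1,1)=0 (1,3)=0 (2,1)=1 (3,1)=0 -> step gives (2,2)='1' but target has '0' -> reject
  (1,1)=0 (1,3)=0 (2,1)=1 (3,1)=1 -> step gives (2,1)='1' but target has '0' -> reject
  (1,1)=0 (1,3)=1 (2,1)=0 (3,1)=0 -> step gives (2,2)='1' but target has '0' -> reject
  (1,1)=0 (1,3)=1 (2,1)=0 (3,1)=1 -> step gives (2,3)='0' but target has '1' -> reject
  (1,1)=0 (1,3)=1 (2,1)=1 (3,1)=0 -> step gives (1,2)='1' but target has '0' -> reject
  (1,1)=0 (1,3)=1 (2,1)=1 (3,1)=1 -> step gives (1,2)='1' but target has '0' -> reject
  (1,1)=1 (1,3)=0 (2,1)=0 (3,1)=0 -> step gives (2,2)='1' but target has '0' -> reject
  (1,1)=1 (1,3)=0 (2,1)=0 (3,1)=1 -> step gives (2,1)='1' but target has '0' -> reject
  (1,1)=1 (1,3)=0 (2,1)=1 (3,1)=0 -> step gives (1,0)='1' but target has '0' -> reject
  (1,1)=1 (1,3)=0 (2,1)=1 (3,1)=1 -> step gives (1,0)='1' but target has '0' -> reject
  (1,1)=1 (1,3)=1 (2,1)=0 (3,1)=0 -> step gives (0,2)='1' but target has '0' -> reject
  (1,1)=1 (1,3)=1 (2,1)=0 (3,1)=1 -> step gives (0,2)='1' but target has '0' -> reject
  (1,1)=1 (1,3)=1 (2,1)=1 (3,1)=0 -> step gives (0,2)='1' but target has '0' -> reject
  (1,1)=1 (1,3)=1 (2,1)=1 (3,1)=1 -> step gives (0,2)='1' but target has '0' -> reject
Unique solution: (1,1)=dead, (1,3)=dead, (2,1)=dead, (3,1)=dead.
Check: live-neighbor counts of every cell in the completed generation 0:
10100
11100
01232
01121
Applying B3/S23 to generation 0 with these counts gives:
00000
00000
00010
00010
which matches the target exactly.

Answer: 01000
00000
00000
00111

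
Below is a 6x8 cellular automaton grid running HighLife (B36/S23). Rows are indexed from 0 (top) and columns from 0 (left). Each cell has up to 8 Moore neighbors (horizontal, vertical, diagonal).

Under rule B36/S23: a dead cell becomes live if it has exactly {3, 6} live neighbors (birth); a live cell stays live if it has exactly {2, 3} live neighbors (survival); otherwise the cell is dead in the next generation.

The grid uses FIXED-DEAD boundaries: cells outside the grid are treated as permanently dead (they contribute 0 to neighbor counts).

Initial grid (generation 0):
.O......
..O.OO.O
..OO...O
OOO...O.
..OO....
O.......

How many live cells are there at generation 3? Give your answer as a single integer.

Answer: 5

Derivation:
Simulating step by step:
Generation 0 (given above): 15 live cells
Generation 1: 10 live cells
........
.OO.O.O.
....OO.O
........
O.OO....
........
Generation 2: 9 live cells
........
...OO.O.
...OOOO.
...OO...
........
........
Generation 3: 5 live cells
........
...O..O.
..O...O.
...O....
........
........
Population at generation 3: 5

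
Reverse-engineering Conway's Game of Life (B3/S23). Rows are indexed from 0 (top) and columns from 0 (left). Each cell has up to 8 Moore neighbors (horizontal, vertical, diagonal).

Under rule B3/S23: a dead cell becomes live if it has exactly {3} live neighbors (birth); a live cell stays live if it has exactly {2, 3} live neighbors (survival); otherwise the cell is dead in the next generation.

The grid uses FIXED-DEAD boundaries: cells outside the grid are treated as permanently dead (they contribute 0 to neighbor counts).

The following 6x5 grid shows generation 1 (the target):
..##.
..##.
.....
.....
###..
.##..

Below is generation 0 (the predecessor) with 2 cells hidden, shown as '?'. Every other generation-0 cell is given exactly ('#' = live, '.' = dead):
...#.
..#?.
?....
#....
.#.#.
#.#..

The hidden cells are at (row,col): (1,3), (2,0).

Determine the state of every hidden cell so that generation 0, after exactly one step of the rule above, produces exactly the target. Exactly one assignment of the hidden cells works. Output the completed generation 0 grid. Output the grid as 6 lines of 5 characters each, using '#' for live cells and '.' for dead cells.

Hidden generation-0 cells (in order): (1,3), (2,0).
A hidden cell only influences target cells in its own 3x3 neighborhood. Try each of the 2^2 = 4 assignments, step the completed generation 0 forward once under B3/S23, and compare with the target:
  (1,3)=. (2,0)=. -> step gives (0,2)='.' but target has '#' -> reject
  (1,3)=. (2,0)=# -> step gives (0,2)='.' but target has '#' -> reject
  (1,3)=# (2,0)=. -> step reproduces the target at every cell -> ACCEPT
  (1,3)=# (2,0)=# -> step gives (2,1)='#' but target has '.' -> reject
Unique solution: (1,3)=live, (2,0)=dead.
Check: live-neighbor counts of every cell in the completed generation 0:
01322
01222
12221
12211
33311
13221
Applying B3/S23 to generation 0 with these counts gives:
..##.
..##.
.....
.....
###..
.##..
which matches the target exactly.

Answer: ...#.
..##.
.....
#....
.#.#.
#.#..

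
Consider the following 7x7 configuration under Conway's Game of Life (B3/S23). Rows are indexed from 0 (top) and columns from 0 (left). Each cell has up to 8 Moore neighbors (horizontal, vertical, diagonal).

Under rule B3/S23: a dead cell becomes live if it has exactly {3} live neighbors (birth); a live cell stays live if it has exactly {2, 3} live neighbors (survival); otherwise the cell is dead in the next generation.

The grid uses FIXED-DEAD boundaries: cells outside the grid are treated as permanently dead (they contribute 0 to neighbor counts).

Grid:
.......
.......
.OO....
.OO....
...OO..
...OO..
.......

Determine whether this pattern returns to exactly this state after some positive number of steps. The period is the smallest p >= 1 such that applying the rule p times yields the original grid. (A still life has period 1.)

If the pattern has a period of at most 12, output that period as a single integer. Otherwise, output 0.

Simulating and comparing each generation to the original:
Gen 0 (original, given above): 8 live cells
Gen 1: 6 live cells, differs from original
Gen 2: 8 live cells, MATCHES original -> period = 2

Answer: 2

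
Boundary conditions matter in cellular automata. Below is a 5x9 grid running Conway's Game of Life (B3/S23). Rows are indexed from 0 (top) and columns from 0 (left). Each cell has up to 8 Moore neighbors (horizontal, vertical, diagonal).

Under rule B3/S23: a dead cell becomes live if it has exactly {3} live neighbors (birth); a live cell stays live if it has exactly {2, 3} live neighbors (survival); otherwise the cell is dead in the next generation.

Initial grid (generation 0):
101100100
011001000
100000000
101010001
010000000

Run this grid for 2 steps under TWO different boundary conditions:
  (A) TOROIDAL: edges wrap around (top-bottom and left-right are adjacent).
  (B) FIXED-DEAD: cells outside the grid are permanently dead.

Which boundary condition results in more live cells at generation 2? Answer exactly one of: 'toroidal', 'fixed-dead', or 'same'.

Under TOROIDAL boundary, generation 2:
111100001
100010000
001100000
010000010
000000001
Population = 12

Under FIXED-DEAD boundary, generation 2:
011100000
000010000
101100000
101000000
000000000
Population = 9

Comparison: toroidal=12, fixed-dead=9 -> toroidal

Answer: toroidal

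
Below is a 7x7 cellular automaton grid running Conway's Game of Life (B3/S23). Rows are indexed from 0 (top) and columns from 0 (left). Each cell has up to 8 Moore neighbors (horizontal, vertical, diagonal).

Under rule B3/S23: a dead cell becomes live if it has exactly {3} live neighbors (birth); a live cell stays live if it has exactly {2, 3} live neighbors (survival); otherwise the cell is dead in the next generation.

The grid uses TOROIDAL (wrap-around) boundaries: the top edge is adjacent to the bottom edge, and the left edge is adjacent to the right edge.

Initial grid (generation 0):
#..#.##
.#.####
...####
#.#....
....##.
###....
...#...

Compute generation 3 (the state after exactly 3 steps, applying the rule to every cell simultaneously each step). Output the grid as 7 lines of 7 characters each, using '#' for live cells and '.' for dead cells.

Answer: .......
.......
.#.....
##.....
..#....
##....#
###.#..

Derivation:
Simulating step by step:
Generation 0 (given above): 21 live cells
Generation 1: 13 live cells
#..#...
.......
.#.....
.......
#.##..#
.####..
...##..
Generation 2: 11 live cells
...##..
.......
.......
###....
#...#..
##...#.
.#.....
Generation 3: 11 live cells
(generation 3 grid is the final answer)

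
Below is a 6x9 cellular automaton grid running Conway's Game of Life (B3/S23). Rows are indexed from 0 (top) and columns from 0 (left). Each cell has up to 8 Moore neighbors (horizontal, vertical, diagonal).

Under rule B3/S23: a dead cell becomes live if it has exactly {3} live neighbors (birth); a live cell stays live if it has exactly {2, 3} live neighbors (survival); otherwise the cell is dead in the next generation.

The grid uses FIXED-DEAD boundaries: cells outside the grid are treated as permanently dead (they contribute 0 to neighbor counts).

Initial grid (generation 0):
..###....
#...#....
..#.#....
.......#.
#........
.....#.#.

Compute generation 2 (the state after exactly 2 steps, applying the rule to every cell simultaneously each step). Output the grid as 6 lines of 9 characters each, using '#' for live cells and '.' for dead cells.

Simulating step by step:
Generation 0 (given above): 11 live cells
Generation 1: 8 live cells
...##....
.##.##...
...#.....
.........
......#..
.........
Generation 2: 9 live cells
(generation 2 grid is the final answer)

Answer: ..####...
..#..#...
..###....
.........
.........
.........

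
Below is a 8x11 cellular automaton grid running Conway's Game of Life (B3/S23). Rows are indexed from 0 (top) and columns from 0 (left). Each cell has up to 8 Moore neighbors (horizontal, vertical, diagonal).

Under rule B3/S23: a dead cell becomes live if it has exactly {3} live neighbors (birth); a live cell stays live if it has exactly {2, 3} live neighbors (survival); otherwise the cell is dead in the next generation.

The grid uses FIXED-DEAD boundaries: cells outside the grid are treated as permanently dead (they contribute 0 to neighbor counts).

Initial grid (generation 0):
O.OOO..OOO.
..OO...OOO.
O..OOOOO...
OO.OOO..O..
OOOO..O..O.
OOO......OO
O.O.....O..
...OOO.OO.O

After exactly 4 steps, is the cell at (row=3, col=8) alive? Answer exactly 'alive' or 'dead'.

Simulating step by step:
Generation 0 (given above): 44 live cells
Generation 1: 27 live cells
.OO.O..O.O.
.........O.
O........O.
........O..
.....O..OOO
........OOO
O.O.O..OO.O
...OO..OOO.
Generation 2: 16 live cells
........O..
.O.......OO
........OO.
........O.O
.......O..O
...........
....O.....O
...OO..O.O.
Generation 3: 11 live cells
.........O.
..........O
........O..
.......OO.O
.........O.
...........
...OO......
...OO......
Generation 4: 11 live cells
...........
.........O.
.......OO..
.......OO..
........OO.
...........
...OO......
...OO......

Cell (3,8) at generation 4: 1 -> alive

Answer: alive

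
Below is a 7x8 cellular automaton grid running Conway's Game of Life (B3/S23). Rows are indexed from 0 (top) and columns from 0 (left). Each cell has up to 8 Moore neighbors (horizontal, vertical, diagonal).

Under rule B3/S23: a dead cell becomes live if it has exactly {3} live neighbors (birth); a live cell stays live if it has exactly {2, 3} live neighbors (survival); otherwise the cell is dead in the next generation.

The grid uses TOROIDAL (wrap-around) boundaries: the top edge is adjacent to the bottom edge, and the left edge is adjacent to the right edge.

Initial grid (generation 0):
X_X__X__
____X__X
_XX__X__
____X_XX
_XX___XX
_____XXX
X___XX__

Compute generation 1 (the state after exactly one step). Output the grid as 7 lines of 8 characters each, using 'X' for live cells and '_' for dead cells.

Simulating step by step:
Generation 0 (given above): 21 live cells
Generation 1: 24 live cells
(generation 1 grid is the final answer)

Answer: XX_X_XXX
X_XXXXX_
X__XXX_X
___X___X
________
_X__X___
XX__X___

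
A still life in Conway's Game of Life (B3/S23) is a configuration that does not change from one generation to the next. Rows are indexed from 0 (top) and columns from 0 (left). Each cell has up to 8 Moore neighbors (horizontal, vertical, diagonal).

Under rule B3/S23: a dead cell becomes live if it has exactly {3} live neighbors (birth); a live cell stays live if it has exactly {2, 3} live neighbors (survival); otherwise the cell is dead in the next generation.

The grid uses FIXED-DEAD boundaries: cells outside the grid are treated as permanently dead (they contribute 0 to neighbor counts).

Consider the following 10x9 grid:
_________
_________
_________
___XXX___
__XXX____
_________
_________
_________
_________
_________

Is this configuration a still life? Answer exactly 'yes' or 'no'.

Compute generation 1 and compare to generation 0 (given above):
Generation 1:
_________
_________
____X____
__X__X___
__X__X___
___X_____
_________
_________
_________
_________
Cell (2,4) differs: gen0=0 vs gen1=1 -> NOT a still life.

Answer: no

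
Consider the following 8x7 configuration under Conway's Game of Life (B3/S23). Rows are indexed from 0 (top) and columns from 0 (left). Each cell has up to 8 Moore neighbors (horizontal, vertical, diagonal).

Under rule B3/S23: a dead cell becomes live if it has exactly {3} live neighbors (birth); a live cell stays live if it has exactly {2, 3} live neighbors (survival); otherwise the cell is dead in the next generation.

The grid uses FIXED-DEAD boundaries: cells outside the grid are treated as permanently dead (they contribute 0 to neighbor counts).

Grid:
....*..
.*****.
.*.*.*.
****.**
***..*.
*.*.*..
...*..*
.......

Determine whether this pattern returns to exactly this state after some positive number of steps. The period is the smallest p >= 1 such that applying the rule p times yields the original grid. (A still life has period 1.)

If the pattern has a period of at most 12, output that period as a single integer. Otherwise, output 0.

Answer: 0

Derivation:
Simulating and comparing each generation to the original:
Gen 0 (original, given above): 24 live cells
Gen 1: 15 live cells, differs from original
Gen 2: 17 live cells, differs from original
Gen 3: 10 live cells, differs from original
Gen 4: 14 live cells, differs from original
Gen 5: 8 live cells, differs from original
Gen 6: 8 live cells, differs from original
Gen 7: 9 live cells, differs from original
Gen 8: 10 live cells, differs from original
Gen 9: 12 live cells, differs from original
Gen 10: 10 live cells, differs from original
Gen 11: 12 live cells, differs from original
Gen 12: 14 live cells, differs from original
No period found within 12 steps.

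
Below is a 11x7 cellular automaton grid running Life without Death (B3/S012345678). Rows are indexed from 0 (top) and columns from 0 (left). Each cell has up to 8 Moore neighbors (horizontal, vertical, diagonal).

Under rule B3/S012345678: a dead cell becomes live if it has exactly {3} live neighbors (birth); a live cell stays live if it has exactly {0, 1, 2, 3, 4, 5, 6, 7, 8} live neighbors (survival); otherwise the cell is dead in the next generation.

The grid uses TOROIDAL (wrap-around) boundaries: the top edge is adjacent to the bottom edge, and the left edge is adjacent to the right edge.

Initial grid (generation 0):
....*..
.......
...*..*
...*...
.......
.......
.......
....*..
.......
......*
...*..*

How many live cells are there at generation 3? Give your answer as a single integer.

Simulating step by step:
Generation 0 (given above): 8 live cells
Generation 1: 9 live cells
....*..
.......
...*..*
...*...
.......
.......
.......
....*..
.......
......*
...*.**
Generation 2: 12 live cells
....**.
.......
...*..*
...*...
.......
.......
.......
....*..
.......
.....**
...****
Generation 3: 17 live cells
...****
....**.
...*..*
...*...
.......
.......
.......
....*..
.....*.
.....**
...****
Population at generation 3: 17

Answer: 17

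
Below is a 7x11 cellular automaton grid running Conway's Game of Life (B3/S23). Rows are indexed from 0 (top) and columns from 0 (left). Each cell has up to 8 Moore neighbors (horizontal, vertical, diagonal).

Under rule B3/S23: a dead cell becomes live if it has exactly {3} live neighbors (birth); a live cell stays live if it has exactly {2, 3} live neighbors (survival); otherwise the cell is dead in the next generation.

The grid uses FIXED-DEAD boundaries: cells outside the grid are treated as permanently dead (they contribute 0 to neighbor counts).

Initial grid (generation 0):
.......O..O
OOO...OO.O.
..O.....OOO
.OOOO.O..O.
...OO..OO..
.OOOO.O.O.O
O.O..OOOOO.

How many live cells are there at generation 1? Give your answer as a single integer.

Answer: 25

Derivation:
Simulating step by step:
Generation 0 (given above): 36 live cells
Generation 1: 25 live cells
.O....OOO..
.OO...OO...
O....OO...O
.O..OO....O
......O.O..
.O.........
..O.OOO.OO.
Population at generation 1: 25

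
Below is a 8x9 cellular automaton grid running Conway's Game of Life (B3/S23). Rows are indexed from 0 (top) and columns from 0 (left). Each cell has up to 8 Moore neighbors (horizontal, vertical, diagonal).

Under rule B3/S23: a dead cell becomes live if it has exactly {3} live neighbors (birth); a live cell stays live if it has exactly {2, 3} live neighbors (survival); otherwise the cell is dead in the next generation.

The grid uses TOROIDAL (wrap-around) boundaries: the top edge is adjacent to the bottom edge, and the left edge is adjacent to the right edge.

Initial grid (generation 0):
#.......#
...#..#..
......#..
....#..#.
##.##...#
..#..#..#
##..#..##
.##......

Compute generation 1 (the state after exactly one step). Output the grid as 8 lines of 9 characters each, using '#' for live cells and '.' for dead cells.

Simulating step by step:
Generation 0 (given above): 22 live cells
Generation 1: 28 live cells
(generation 1 grid is the final answer)

Answer: ###......
.......#.
.....###.
#..###.##
######.##
..#..#...
...#...##
..#....#.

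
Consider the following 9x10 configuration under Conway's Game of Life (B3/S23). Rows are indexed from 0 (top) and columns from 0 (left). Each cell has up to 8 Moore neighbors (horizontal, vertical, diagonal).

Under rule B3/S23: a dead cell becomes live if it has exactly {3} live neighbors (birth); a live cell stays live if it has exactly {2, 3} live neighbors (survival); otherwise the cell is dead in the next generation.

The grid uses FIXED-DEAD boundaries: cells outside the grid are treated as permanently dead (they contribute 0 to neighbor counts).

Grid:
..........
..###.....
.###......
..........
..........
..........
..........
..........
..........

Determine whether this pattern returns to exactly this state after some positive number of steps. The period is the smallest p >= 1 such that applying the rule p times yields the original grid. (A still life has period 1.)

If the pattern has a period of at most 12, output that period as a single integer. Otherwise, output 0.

Answer: 2

Derivation:
Simulating and comparing each generation to the original:
Gen 0 (original, given above): 6 live cells
Gen 1: 6 live cells, differs from original
Gen 2: 6 live cells, MATCHES original -> period = 2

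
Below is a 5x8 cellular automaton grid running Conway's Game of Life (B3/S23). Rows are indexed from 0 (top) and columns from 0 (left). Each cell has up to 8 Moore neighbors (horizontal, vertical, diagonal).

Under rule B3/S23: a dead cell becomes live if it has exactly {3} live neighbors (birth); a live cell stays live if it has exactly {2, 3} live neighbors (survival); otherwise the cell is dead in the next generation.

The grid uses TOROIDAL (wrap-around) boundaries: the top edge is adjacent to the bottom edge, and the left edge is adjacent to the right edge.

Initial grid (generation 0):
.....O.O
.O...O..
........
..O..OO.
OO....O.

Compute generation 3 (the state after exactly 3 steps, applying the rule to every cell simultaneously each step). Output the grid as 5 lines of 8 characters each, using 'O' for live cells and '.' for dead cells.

Simulating step by step:
Generation 0 (given above): 10 live cells
Generation 1: 12 live cells
.O...O.O
......O.
.....OO.
.O...OOO
OO......
Generation 2: 10 live cells
.O....OO
.......O
........
.O...O.O
.OO..O..
Generation 3: 17 live cells
(generation 3 grid is the final answer)

Answer: .OO...OO
O.....OO
O.....O.
OOO...O.
.OO..O.O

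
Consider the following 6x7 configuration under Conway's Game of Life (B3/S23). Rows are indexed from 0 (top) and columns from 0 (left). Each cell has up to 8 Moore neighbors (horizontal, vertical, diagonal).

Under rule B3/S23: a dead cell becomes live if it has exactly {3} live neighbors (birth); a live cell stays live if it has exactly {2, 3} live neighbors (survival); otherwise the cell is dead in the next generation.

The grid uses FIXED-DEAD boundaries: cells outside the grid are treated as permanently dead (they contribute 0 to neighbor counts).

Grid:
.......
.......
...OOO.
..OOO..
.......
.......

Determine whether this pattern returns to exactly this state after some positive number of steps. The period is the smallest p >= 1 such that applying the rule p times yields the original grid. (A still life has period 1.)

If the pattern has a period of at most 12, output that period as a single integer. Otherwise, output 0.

Simulating and comparing each generation to the original:
Gen 0 (original, given above): 6 live cells
Gen 1: 6 live cells, differs from original
Gen 2: 6 live cells, MATCHES original -> period = 2

Answer: 2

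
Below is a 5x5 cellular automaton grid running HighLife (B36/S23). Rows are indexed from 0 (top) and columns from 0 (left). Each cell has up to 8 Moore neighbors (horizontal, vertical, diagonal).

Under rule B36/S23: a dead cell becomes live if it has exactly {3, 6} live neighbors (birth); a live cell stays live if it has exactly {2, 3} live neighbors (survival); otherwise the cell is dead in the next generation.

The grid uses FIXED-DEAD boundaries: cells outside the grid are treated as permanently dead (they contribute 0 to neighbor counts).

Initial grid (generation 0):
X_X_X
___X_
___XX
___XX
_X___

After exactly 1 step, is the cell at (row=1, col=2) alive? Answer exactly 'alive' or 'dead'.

Answer: alive

Derivation:
Simulating step by step:
Generation 0 (given above): 9 live cells
Generation 1: 6 live cells
___X_
__X__
__X__
__XXX
_____

Cell (1,2) at generation 1: 1 -> alive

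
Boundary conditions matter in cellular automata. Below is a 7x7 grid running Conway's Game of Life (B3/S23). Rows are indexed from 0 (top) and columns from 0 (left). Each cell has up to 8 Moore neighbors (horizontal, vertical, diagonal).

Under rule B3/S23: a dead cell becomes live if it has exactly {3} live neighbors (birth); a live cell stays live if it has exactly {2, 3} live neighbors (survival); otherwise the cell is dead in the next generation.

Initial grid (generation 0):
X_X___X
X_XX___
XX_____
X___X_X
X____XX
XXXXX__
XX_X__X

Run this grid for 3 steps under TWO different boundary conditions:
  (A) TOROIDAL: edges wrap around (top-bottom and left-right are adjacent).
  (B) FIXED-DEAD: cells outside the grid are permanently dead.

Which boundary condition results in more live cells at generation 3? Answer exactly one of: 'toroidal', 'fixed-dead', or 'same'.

Answer: fixed-dead

Derivation:
Under TOROIDAL boundary, generation 3:
_____X_
_______
_X__X__
____X__
_______
__X__X_
__X____
Population = 7

Under FIXED-DEAD boundary, generation 3:
__XX___
____X__
__X_X__
X___X__
X___X__
_X_____
__XXXX_
Population = 14

Comparison: toroidal=7, fixed-dead=14 -> fixed-dead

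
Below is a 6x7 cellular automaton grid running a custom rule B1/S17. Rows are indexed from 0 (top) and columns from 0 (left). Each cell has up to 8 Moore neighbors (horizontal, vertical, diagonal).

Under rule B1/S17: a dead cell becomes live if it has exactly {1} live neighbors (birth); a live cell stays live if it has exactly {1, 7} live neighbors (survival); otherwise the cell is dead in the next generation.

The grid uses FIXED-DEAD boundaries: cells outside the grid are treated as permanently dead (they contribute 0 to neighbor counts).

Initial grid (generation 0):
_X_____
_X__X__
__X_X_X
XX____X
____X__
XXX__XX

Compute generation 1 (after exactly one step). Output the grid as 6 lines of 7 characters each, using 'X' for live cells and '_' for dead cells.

Answer: _X_XXX_
____X_X
____X_X
X_____X
____X__
X_X___X

Derivation:
Simulating step by step:
Generation 0 (given above): 15 live cells
Generation 1: 14 live cells
(generation 1 grid is the final answer)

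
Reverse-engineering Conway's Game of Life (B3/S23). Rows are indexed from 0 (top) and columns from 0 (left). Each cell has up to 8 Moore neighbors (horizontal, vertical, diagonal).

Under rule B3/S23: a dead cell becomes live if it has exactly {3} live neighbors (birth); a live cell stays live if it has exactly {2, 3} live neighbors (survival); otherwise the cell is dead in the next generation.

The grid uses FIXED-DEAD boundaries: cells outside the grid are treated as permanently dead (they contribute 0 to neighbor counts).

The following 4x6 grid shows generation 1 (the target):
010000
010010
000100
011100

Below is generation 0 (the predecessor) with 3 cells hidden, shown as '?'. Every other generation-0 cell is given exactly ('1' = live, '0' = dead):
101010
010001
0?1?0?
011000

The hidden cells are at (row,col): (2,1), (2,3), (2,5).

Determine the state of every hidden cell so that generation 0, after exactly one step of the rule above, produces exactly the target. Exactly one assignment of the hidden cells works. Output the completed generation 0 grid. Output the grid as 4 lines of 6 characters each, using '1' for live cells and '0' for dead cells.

Hidden generation-0 cells (in order): (2,1), (2,3), (2,5).
A hidden cell only influences target cells in its own 3x3 neighborhood. Try each of the 2^3 = 8 assignments, step the completed generation 0 forward once under B3/S23, and compare with the target:
  (2,1)=0 (2,3)=0 (2,5)=0 -> step gives (1,2)='1' but target has '0' -> reject
  (2,1)=0 (2,3)=0 (2,5)=1 -> step gives (1,2)='1' but target has '0' -> reject
  (2,1)=0 (2,3)=1 (2,5)=0 -> step reproduces the target at every cell -> ACCEPT
  (2,1)=0 (2,3)=1 (2,5)=1 -> step gives (1,4)='0' but target has '1' -> reject
  (2,1)=1 (2,3)=0 (2,5)=0 -> step gives (1,0)='1' but target has '0' -> reject
  (2,1)=1 (2,3)=0 (2,5)=1 -> step gives (1,0)='1' but target has '0' -> reject
  (2,1)=1 (2,3)=1 (2,5)=0 -> step gives (1,0)='1' but target has '0' -> reject
  (2,1)=1 (2,3)=1 (2,5)=1 -> step gives (1,0)='1' but target has '0' -> reject
Unique solution: (2,1)=dead, (2,3)=live, (2,5)=dead.
Check: live-neighbor counts of every cell in the completed generation 0:
131212
234431
244221
123310
Applying B3/S23 to generation 0 with these counts gives:
010000
010010
000100
011100
which matches the target exactly.

Answer: 101010
010001
001100
011000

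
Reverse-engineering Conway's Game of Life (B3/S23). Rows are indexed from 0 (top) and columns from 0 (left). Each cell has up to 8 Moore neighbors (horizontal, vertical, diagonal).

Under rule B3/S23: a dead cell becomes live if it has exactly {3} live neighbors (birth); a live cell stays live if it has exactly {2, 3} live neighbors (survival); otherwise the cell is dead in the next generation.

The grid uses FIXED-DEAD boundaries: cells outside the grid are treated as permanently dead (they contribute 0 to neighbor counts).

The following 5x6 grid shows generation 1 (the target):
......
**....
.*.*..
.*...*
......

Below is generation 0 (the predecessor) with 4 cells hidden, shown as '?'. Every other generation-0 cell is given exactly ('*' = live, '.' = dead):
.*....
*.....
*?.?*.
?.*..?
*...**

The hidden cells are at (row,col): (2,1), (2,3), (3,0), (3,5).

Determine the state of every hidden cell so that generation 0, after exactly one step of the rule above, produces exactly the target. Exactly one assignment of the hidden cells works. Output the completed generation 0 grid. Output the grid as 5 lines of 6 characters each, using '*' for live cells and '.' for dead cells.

Hidden generation-0 cells (in order): (2,1), (2,3), (3,0), (3,5).
A hidden cell only influences target cells in its own 3x3 neighborhood. Try each of the 2^4 = 16 assignments, step the completed generation 0 forward once under B3/S23, and compare with the target:
  (2,1)=. (2,3)=. (3,0)=. (3,5)=. -> step gives (2,3)='.' but target has '*' -> reject
  (2,1)=. (2,3)=. (3,0)=. (3,5)=* -> step gives (2,3)='.' but target has '*' -> reject
  (2,1)=. (2,3)=. (3,0)=* (3,5)=. -> step gives (2,0)='*' but target has '.' -> reject
  (2,1)=. (2,3)=. (3,0)=* (3,5)=* -> step gives (2,0)='*' but target has '.' -> reject
  (2,1)=. (2,3)=* (3,0)=. (3,5)=. -> step reproduces the target at every cell -> ACCEPT
  (2,1)=. (2,3)=* (3,0)=. (3,5)=* -> step gives (2,4)='*' but target has '.' -> reject
  (2,1)=. (2,3)=* (3,0)=* (3,5)=. -> step gives (2,0)='*' but target has '.' -> reject
  (2,1)=. (2,3)=* (3,0)=* (3,5)=* -> step gives (2,0)='*' but target has '.' -> reject
  (2,1)=* (2,3)=. (3,0)=. (3,5)=. -> step gives (1,1)='.' but target has '*' -> reject
  (2,1)=* (2,3)=. (3,0)=. (3,5)=* -> step gives (1,1)='.' but target has '*' -> reject
  (2,1)=* (2,3)=. (3,0)=* (3,5)=. -> step gives (1,1)='.' but target has '*' -> reject
  (2,1)=* (2,3)=. (3,0)=* (3,5)=* -> step gives (1,1)='.' but target has '*' -> reject
  (2,1)=* (2,3)=* (3,0)=. (3,5)=. -> step gives (1,1)='.' but target has '*' -> reject
  (2,1)=* (2,3)=* (3,0)=. (3,5)=* -> step gives (1,1)='.' but target has '*' -> reject
  (2,1)=* (2,3)=* (3,0)=* (3,5)=. -> step gives (1,1)='.' but target has '*' -> reject
  (2,1)=* (2,3)=* (3,0)=* (3,5)=* -> step gives (1,1)='.' but target has '*' -> reject
Unique solution: (2,1)=dead, (2,3)=live, (3,0)=dead, (3,5)=dead.
Check: live-neighbor counts of every cell in the completed generation 0:
211000
232221
132211
231443
021211
Applying B3/S23 to generation 0 with these counts gives:
......
**....
.*.*..
.*...*
......
which matches the target exactly.

Answer: .*....
*.....
*..**.
..*...
*...**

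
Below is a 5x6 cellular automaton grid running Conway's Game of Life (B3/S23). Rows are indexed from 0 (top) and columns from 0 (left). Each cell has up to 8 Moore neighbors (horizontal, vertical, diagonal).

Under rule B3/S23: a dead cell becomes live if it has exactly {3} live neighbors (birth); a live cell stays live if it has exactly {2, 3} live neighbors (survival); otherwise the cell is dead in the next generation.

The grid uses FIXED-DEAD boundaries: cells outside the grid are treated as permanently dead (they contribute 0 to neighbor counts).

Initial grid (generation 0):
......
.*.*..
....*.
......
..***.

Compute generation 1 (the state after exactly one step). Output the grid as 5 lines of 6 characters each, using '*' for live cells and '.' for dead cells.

Simulating step by step:
Generation 0 (given above): 6 live cells
Generation 1: 2 live cells
(generation 1 grid is the final answer)

Answer: ......
......
......
....*.
...*..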